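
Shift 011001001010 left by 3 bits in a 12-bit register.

Original: 011001001010 (decimal 1610)
Shift left by 3 positions
Append 3 zeros on the right and drop the 3 high bits that overflow the 12-bit width
Result: 001001010000 (decimal 592)
Equivalent: 1610 << 3 = 1610 × 2^3 = 12880, truncated to 12 bits = 592



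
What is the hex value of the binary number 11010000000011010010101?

Group into 4-bit nibbles from right:
  0110 = 6
  1000 = 8
  0000 = 0
  0110 = 6
  1001 = 9
  0101 = 5
Result: 680695



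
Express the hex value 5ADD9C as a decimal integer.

Expand by place value (powers of 16):
Digit values: A = 10, D = 13, C = 12
5ADD9C = 5 × 16^5 + 10 × 16^4 + 13 × 16^3 + 13 × 16^2 + 9 × 16^1 + 12 × 16^0
= 5 × 1048576 + 10 × 65536 + 13 × 4096 + 13 × 256 + 9 × 16 + 12 × 1
= 5242880 + 655360 + 53248 + 3328 + 144 + 12
= 5954972



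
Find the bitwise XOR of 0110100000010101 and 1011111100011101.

XOR: 1 when bits differ
  0110100000010101
^ 1011111100011101
------------------
  1101011100001000
Decimal: 26645 ^ 48925 = 55048



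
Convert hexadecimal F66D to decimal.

Expand by place value (powers of 16):
Digit values: F = 15, D = 13
F66D = 15 × 16^3 + 6 × 16^2 + 6 × 16^1 + 13 × 16^0
= 15 × 4096 + 6 × 256 + 6 × 16 + 13 × 1
= 61440 + 1536 + 96 + 13
= 63085



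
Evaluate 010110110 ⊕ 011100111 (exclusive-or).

XOR: 1 when bits differ
  010110110
^ 011100111
-----------
  001010001
Decimal: 182 ^ 231 = 81



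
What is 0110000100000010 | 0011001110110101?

OR: 1 when either bit is 1
  0110000100000010
| 0011001110110101
------------------
  0111001110110111
Decimal: 24834 | 13237 = 29623



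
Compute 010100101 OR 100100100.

OR: 1 when either bit is 1
  010100101
| 100100100
-----------
  110100101
Decimal: 165 | 292 = 421



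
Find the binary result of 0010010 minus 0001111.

Method 1 - Direct subtraction (column by column from the right: bit − bit − borrow-in; if negative, add 2 and borrow 1 from the next column):
borrow: 0011110
        0010010
-       0001111
---------------
        0000011

Method 2 - Add two's complement:
Two's complement of 0001111: invert → 1110000, add 1 → 1110001
  0010010
+ 1110001
---------
 10000011  (end carry out of the top bit = 1)
Discarding the end carry: 0000011
Decimal check:
  0010010 = 16 + 2 = 18
  0001111 = 8 + 4 + 2 + 1 = 15
  18 - 15 = 3, and 0000011 = 2 + 1 = 3 ✓



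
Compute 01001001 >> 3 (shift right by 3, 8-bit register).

Original: 01001001 (decimal 73)
Shift right by 3 positions
Drop the 3 low bits; fill with zeros on the left
Result: 00001001 (decimal 9)
Equivalent: 73 >> 3 = 73 ÷ 2^3 = 9



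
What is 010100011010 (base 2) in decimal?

Sum of powers of 2 for each 1-bit:
2^1 + 2^3 + 2^4 + 2^8 + 2^10
= 2 + 8 + 16 + 256 + 1024
= 1306



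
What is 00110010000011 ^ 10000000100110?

XOR: 1 when bits differ
  00110010000011
^ 10000000100110
----------------
  10110010100101
Decimal: 3203 ^ 8230 = 11429



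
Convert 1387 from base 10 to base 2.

Using repeated division by 2:
1387 ÷ 2 = 693 remainder 1
693 ÷ 2 = 346 remainder 1
346 ÷ 2 = 173 remainder 0
173 ÷ 2 = 86 remainder 1
86 ÷ 2 = 43 remainder 0
43 ÷ 2 = 21 remainder 1
21 ÷ 2 = 10 remainder 1
10 ÷ 2 = 5 remainder 0
5 ÷ 2 = 2 remainder 1
2 ÷ 2 = 1 remainder 0
1 ÷ 2 = 0 remainder 1
Reading remainders bottom to top: 10101101011



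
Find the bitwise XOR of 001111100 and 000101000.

XOR: 1 when bits differ
  001111100
^ 000101000
-----------
  001010100
Decimal: 124 ^ 40 = 84



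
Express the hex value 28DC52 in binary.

Convert each hex digit to 4 bits:
  2 = 0010
  8 = 1000
  D = 1101
  C = 1100
  5 = 0101
  2 = 0010
Concatenate: 001010001101110001010010



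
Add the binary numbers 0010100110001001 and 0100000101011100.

Add column by column from the right: bit + bit + carry-in; write the sum mod 2, carry 1 when the sum is 2 or 3.
carry:  0000001000110000
        0010100110001001
+       0100000101011100
------------------------
       00110101011100101
(the carry out of the leftmost column, 0, becomes the leading bit)
Decimal check:
  0010100110001001 = 8192 + 2048 + 256 + 128 + 8 + 1 = 10633
  0100000101011100 = 16384 + 256 + 64 + 16 + 8 + 4 = 16732
  10633 + 16732 = 27365, and 00110101011100101 = 16384 + 8192 + 2048 + 512 + 128 + 64 + 32 + 4 + 1 = 27365 ✓



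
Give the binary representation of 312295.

Using repeated division by 2:
312295 ÷ 2 = 156147 remainder 1
156147 ÷ 2 = 78073 remainder 1
78073 ÷ 2 = 39036 remainder 1
39036 ÷ 2 = 19518 remainder 0
19518 ÷ 2 = 9759 remainder 0
9759 ÷ 2 = 4879 remainder 1
4879 ÷ 2 = 2439 remainder 1
2439 ÷ 2 = 1219 remainder 1
1219 ÷ 2 = 609 remainder 1
609 ÷ 2 = 304 remainder 1
304 ÷ 2 = 152 remainder 0
152 ÷ 2 = 76 remainder 0
76 ÷ 2 = 38 remainder 0
38 ÷ 2 = 19 remainder 0
19 ÷ 2 = 9 remainder 1
9 ÷ 2 = 4 remainder 1
4 ÷ 2 = 2 remainder 0
2 ÷ 2 = 1 remainder 0
1 ÷ 2 = 0 remainder 1
Reading remainders bottom to top: 1001100001111100111



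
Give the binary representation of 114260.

Using repeated division by 2:
114260 ÷ 2 = 57130 remainder 0
57130 ÷ 2 = 28565 remainder 0
28565 ÷ 2 = 14282 remainder 1
14282 ÷ 2 = 7141 remainder 0
7141 ÷ 2 = 3570 remainder 1
3570 ÷ 2 = 1785 remainder 0
1785 ÷ 2 = 892 remainder 1
892 ÷ 2 = 446 remainder 0
446 ÷ 2 = 223 remainder 0
223 ÷ 2 = 111 remainder 1
111 ÷ 2 = 55 remainder 1
55 ÷ 2 = 27 remainder 1
27 ÷ 2 = 13 remainder 1
13 ÷ 2 = 6 remainder 1
6 ÷ 2 = 3 remainder 0
3 ÷ 2 = 1 remainder 1
1 ÷ 2 = 0 remainder 1
Reading remainders bottom to top: 11011111001010100



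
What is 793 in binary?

Using repeated division by 2:
793 ÷ 2 = 396 remainder 1
396 ÷ 2 = 198 remainder 0
198 ÷ 2 = 99 remainder 0
99 ÷ 2 = 49 remainder 1
49 ÷ 2 = 24 remainder 1
24 ÷ 2 = 12 remainder 0
12 ÷ 2 = 6 remainder 0
6 ÷ 2 = 3 remainder 0
3 ÷ 2 = 1 remainder 1
1 ÷ 2 = 0 remainder 1
Reading remainders bottom to top: 1100011001



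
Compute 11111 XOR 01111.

XOR: 1 when bits differ
  11111
^ 01111
-------
  10000
Decimal: 31 ^ 15 = 16



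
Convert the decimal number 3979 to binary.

Using repeated division by 2:
3979 ÷ 2 = 1989 remainder 1
1989 ÷ 2 = 994 remainder 1
994 ÷ 2 = 497 remainder 0
497 ÷ 2 = 248 remainder 1
248 ÷ 2 = 124 remainder 0
124 ÷ 2 = 62 remainder 0
62 ÷ 2 = 31 remainder 0
31 ÷ 2 = 15 remainder 1
15 ÷ 2 = 7 remainder 1
7 ÷ 2 = 3 remainder 1
3 ÷ 2 = 1 remainder 1
1 ÷ 2 = 0 remainder 1
Reading remainders bottom to top: 111110001011



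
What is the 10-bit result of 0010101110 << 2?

Original: 0010101110 (decimal 174)
Shift left by 2 positions
Append 2 zeros on the right
Result: 1010111000 (decimal 696)
Equivalent: 174 << 2 = 174 × 2^2 = 696



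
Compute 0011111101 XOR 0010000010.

XOR: 1 when bits differ
  0011111101
^ 0010000010
------------
  0001111111
Decimal: 253 ^ 130 = 127



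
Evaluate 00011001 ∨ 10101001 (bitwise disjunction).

OR: 1 when either bit is 1
  00011001
| 10101001
----------
  10111001
Decimal: 25 | 169 = 185



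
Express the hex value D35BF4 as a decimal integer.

Expand by place value (powers of 16):
Digit values: D = 13, B = 11, F = 15
D35BF4 = 13 × 16^5 + 3 × 16^4 + 5 × 16^3 + 11 × 16^2 + 15 × 16^1 + 4 × 16^0
= 13 × 1048576 + 3 × 65536 + 5 × 4096 + 11 × 256 + 15 × 16 + 4 × 1
= 13631488 + 196608 + 20480 + 2816 + 240 + 4
= 13851636



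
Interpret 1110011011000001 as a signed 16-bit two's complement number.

Binary: 1110011011000001
Sign bit: 1 (negative)
Invert: 0001100100111110
Add 1:  0001100100111111
Magnitude: 0001100100111111 = 4096 + 2048 + 256 + 32 + 16 + 8 + 4 + 2 + 1 = 6463
Value: -6463



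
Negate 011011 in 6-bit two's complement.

Original: 011011
Step 1 - Invert all bits: 100100
Step 2 - Add 1: 100101
Verification: 011011 + 100101 = 1000000; discarding the end carry (carry out of the top bit) leaves the 6-bit value 000000, as required for x + (-x)



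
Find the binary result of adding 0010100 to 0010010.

Add column by column from the right: bit + bit + carry-in; write the sum mod 2, carry 1 when the sum is 2 or 3.
carry:  0100000
        0010100
+       0010010
---------------
       00100110
(the carry out of the leftmost column, 0, becomes the leading bit)
Decimal check:
  0010100 = 16 + 4 = 20
  0010010 = 16 + 2 = 18
  20 + 18 = 38, and 00100110 = 32 + 4 + 2 = 38 ✓



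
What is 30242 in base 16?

Using repeated division by 16 (digits 10–15 are A–F):
30242 ÷ 16 = 1890 remainder 2
1890 ÷ 16 = 118 remainder 2
118 ÷ 16 = 7 remainder 6
7 ÷ 16 = 0 remainder 7
Reading remainders bottom to top: 7622



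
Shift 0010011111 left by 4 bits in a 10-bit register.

Original: 0010011111 (decimal 159)
Shift left by 4 positions
Append 4 zeros on the right and drop the 4 high bits that overflow the 10-bit width
Result: 0111110000 (decimal 496)
Equivalent: 159 << 4 = 159 × 2^4 = 2544, truncated to 10 bits = 496



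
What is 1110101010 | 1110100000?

OR: 1 when either bit is 1
  1110101010
| 1110100000
------------
  1110101010
Decimal: 938 | 928 = 938



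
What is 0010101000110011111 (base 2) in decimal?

Sum of powers of 2 for each 1-bit:
2^0 + 2^1 + 2^2 + 2^3 + 2^4 + 2^7 + 2^8 + 2^12 + 2^14 + 2^16
= 1 + 2 + 4 + 8 + 16 + 128 + 256 + 4096 + 16384 + 65536
= 86431



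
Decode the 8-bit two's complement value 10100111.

Binary: 10100111
Sign bit: 1 (negative)
Invert: 01011000
Add 1:  01011001
Magnitude: 01011001 = 64 + 16 + 8 + 1 = 89
Value: -89



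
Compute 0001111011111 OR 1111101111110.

OR: 1 when either bit is 1
  0001111011111
| 1111101111110
---------------
  1111111111111
Decimal: 991 | 8062 = 8191



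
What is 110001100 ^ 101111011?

XOR: 1 when bits differ
  110001100
^ 101111011
-----------
  011110111
Decimal: 396 ^ 379 = 247



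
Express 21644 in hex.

Using repeated division by 16 (digits 10–15 are A–F):
21644 ÷ 16 = 1352 remainder 12 (C)
1352 ÷ 16 = 84 remainder 8
84 ÷ 16 = 5 remainder 4
5 ÷ 16 = 0 remainder 5
Reading remainders bottom to top: 548C



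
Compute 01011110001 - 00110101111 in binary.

Method 1 - Direct subtraction (column by column from the right: bit − bit − borrow-in; if negative, add 2 and borrow 1 from the next column):
borrow: 01000011100
        01011110001
-       00110101111
-------------------
        00101000010

Method 2 - Add two's complement:
Two's complement of 00110101111: invert → 11001010000, add 1 → 11001010001
  01011110001
+ 11001010001
-------------
 100101000010  (end carry out of the top bit = 1)
Discarding the end carry: 00101000010
Decimal check:
  01011110001 = 512 + 128 + 64 + 32 + 16 + 1 = 753
  00110101111 = 256 + 128 + 32 + 8 + 4 + 2 + 1 = 431
  753 - 431 = 322, and 00101000010 = 256 + 64 + 2 = 322 ✓



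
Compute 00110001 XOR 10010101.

XOR: 1 when bits differ
  00110001
^ 10010101
----------
  10100100
Decimal: 49 ^ 149 = 164



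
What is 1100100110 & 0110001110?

AND: 1 only when both bits are 1
  1100100110
& 0110001110
------------
  0100000110
Decimal: 806 & 398 = 262



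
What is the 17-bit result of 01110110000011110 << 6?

Original: 01110110000011110 (decimal 60446)
Shift left by 6 positions
Append 6 zeros on the right and drop the 6 high bits that overflow the 17-bit width
Result: 10000011110000000 (decimal 67456)
Equivalent: 60446 << 6 = 60446 × 2^6 = 3868544, truncated to 17 bits = 67456



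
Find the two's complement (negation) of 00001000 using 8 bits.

Original: 00001000
Step 1 - Invert all bits: 11110111
Step 2 - Add 1: 11111000
Verification: 00001000 + 11111000 = 100000000; discarding the end carry (carry out of the top bit) leaves the 8-bit value 00000000, as required for x + (-x)



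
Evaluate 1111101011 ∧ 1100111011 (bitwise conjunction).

AND: 1 only when both bits are 1
  1111101011
& 1100111011
------------
  1100101011
Decimal: 1003 & 827 = 811



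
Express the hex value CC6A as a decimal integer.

Expand by place value (powers of 16):
Digit values: C = 12, A = 10
CC6A = 12 × 16^3 + 12 × 16^2 + 6 × 16^1 + 10 × 16^0
= 12 × 4096 + 12 × 256 + 6 × 16 + 10 × 1
= 49152 + 3072 + 96 + 10
= 52330



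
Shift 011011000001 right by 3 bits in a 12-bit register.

Original: 011011000001 (decimal 1729)
Shift right by 3 positions
Drop the 3 low bits; fill with zeros on the left
Result: 000011011000 (decimal 216)
Equivalent: 1729 >> 3 = 1729 ÷ 2^3 = 216



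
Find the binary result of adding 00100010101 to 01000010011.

Add column by column from the right: bit + bit + carry-in; write the sum mod 2, carry 1 when the sum is 2 or 3.
carry:  00000101110
        00100010101
+       01000010011
-------------------
       001100101000
(the carry out of the leftmost column, 0, becomes the leading bit)
Decimal check:
  00100010101 = 256 + 16 + 4 + 1 = 277
  01000010011 = 512 + 16 + 2 + 1 = 531
  277 + 531 = 808, and 001100101000 = 512 + 256 + 32 + 8 = 808 ✓



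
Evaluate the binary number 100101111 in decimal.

Sum of powers of 2 for each 1-bit:
2^0 + 2^1 + 2^2 + 2^3 + 2^5 + 2^8
= 1 + 2 + 4 + 8 + 32 + 256
= 303



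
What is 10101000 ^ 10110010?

XOR: 1 when bits differ
  10101000
^ 10110010
----------
  00011010
Decimal: 168 ^ 178 = 26



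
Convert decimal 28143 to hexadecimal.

Using repeated division by 16 (digits 10–15 are A–F):
28143 ÷ 16 = 1758 remainder 15 (F)
1758 ÷ 16 = 109 remainder 14 (E)
109 ÷ 16 = 6 remainder 13 (D)
6 ÷ 16 = 0 remainder 6
Reading remainders bottom to top: 6DEF



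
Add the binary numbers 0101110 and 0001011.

Add column by column from the right: bit + bit + carry-in; write the sum mod 2, carry 1 when the sum is 2 or 3.
carry:  0011100
        0101110
+       0001011
---------------
       00111001
(the carry out of the leftmost column, 0, becomes the leading bit)
Decimal check:
  0101110 = 32 + 8 + 4 + 2 = 46
  0001011 = 8 + 2 + 1 = 11
  46 + 11 = 57, and 00111001 = 32 + 16 + 8 + 1 = 57 ✓



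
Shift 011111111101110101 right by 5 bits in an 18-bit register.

Original: 011111111101110101 (decimal 130933)
Shift right by 5 positions
Drop the 5 low bits; fill with zeros on the left
Result: 000000111111111011 (decimal 4091)
Equivalent: 130933 >> 5 = 130933 ÷ 2^5 = 4091



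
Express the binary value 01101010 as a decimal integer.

Sum of powers of 2 for each 1-bit:
2^1 + 2^3 + 2^5 + 2^6
= 2 + 8 + 32 + 64
= 106



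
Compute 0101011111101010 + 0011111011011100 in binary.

Add column by column from the right: bit + bit + carry-in; write the sum mod 2, carry 1 when the sum is 2 or 3.
carry:  1111111111110000
        0101011111101010
+       0011111011011100
------------------------
       01001011011000110
(the carry out of the leftmost column, 0, becomes the leading bit)
Decimal check:
  0101011111101010 = 16384 + 4096 + 1024 + 512 + 256 + 128 + 64 + 32 + 8 + 2 = 22506
  0011111011011100 = 8192 + 4096 + 2048 + 1024 + 512 + 128 + 64 + 16 + 8 + 4 = 16092
  22506 + 16092 = 38598, and 01001011011000110 = 32768 + 4096 + 1024 + 512 + 128 + 64 + 4 + 2 = 38598 ✓



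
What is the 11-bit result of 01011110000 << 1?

Original: 01011110000 (decimal 752)
Shift left by 1 position
Append 1 zero on the right
Result: 10111100000 (decimal 1504)
Equivalent: 752 << 1 = 752 × 2^1 = 1504



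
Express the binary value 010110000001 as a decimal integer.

Sum of powers of 2 for each 1-bit:
2^0 + 2^7 + 2^8 + 2^10
= 1 + 128 + 256 + 1024
= 1409



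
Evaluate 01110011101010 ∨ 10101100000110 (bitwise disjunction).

OR: 1 when either bit is 1
  01110011101010
| 10101100000110
----------------
  11111111101110
Decimal: 7402 | 11014 = 16366



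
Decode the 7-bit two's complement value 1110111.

Binary: 1110111
Sign bit: 1 (negative)
Invert: 0001000
Add 1:  0001001
Magnitude: 0001001 = 8 + 1 = 9
Value: -9



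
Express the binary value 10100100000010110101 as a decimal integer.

Sum of powers of 2 for each 1-bit:
2^0 + 2^2 + 2^4 + 2^5 + 2^7 + 2^14 + 2^17 + 2^19
= 1 + 4 + 16 + 32 + 128 + 16384 + 131072 + 524288
= 671925



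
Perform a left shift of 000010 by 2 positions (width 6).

Original: 000010 (decimal 2)
Shift left by 2 positions
Append 2 zeros on the right
Result: 001000 (decimal 8)
Equivalent: 2 << 2 = 2 × 2^2 = 8



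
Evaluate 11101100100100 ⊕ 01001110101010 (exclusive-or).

XOR: 1 when bits differ
  11101100100100
^ 01001110101010
----------------
  10100010001110
Decimal: 15140 ^ 5034 = 10382



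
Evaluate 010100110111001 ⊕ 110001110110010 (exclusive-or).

XOR: 1 when bits differ
  010100110111001
^ 110001110110010
-----------------
  100101000001011
Decimal: 10681 ^ 25522 = 18955



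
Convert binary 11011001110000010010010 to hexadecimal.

Group into 4-bit nibbles from right:
  0110 = 6
  1100 = C
  1110 = E
  0000 = 0
  1001 = 9
  0010 = 2
Result: 6CE092



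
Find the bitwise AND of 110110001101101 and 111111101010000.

AND: 1 only when both bits are 1
  110110001101101
& 111111101010000
-----------------
  110110001000000
Decimal: 27757 & 32592 = 27712



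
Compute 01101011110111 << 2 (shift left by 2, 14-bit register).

Original: 01101011110111 (decimal 6903)
Shift left by 2 positions
Append 2 zeros on the right and drop the 2 high bits that overflow the 14-bit width
Result: 10101111011100 (decimal 11228)
Equivalent: 6903 << 2 = 6903 × 2^2 = 27612, truncated to 14 bits = 11228



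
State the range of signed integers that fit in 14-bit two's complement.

For 14-bit two's complement:
Minimum: -2^13 = -8192
Maximum: 2^13 - 1 = 8191



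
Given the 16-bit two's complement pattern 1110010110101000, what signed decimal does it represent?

Binary: 1110010110101000
Sign bit: 1 (negative)
Invert: 0001101001010111
Add 1:  0001101001011000
Magnitude: 0001101001011000 = 4096 + 2048 + 512 + 64 + 16 + 8 = 6744
Value: -6744



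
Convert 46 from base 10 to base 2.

Using repeated division by 2:
46 ÷ 2 = 23 remainder 0
23 ÷ 2 = 11 remainder 1
11 ÷ 2 = 5 remainder 1
5 ÷ 2 = 2 remainder 1
2 ÷ 2 = 1 remainder 0
1 ÷ 2 = 0 remainder 1
Reading remainders bottom to top: 101110



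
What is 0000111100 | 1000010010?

OR: 1 when either bit is 1
  0000111100
| 1000010010
------------
  1000111110
Decimal: 60 | 530 = 574



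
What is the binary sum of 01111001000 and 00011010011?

Add column by column from the right: bit + bit + carry-in; write the sum mod 2, carry 1 when the sum is 2 or 3.
carry:  11110000000
        01111001000
+       00011010011
-------------------
       010010011011
(the carry out of the leftmost column, 0, becomes the leading bit)
Decimal check:
  01111001000 = 512 + 256 + 128 + 64 + 8 = 968
  00011010011 = 128 + 64 + 16 + 2 + 1 = 211
  968 + 211 = 1179, and 010010011011 = 1024 + 128 + 16 + 8 + 2 + 1 = 1179 ✓



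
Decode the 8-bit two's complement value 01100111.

Binary: 01100111
Sign bit: 0 (non-negative)
Read directly as an unsigned value:
01100111 = 64 + 32 + 4 + 2 + 1 = 103
Value: 103



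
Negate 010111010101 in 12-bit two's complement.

Original: 010111010101
Step 1 - Invert all bits: 101000101010
Step 2 - Add 1: 101000101011
Verification: 010111010101 + 101000101011 = 1000000000000; discarding the end carry (carry out of the top bit) leaves the 12-bit value 000000000000, as required for x + (-x)



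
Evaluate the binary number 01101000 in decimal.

Sum of powers of 2 for each 1-bit:
2^3 + 2^5 + 2^6
= 8 + 32 + 64
= 104



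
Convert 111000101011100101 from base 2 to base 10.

Sum of powers of 2 for each 1-bit:
2^0 + 2^2 + 2^5 + 2^6 + 2^7 + 2^9 + 2^11 + 2^15 + 2^16 + 2^17
= 1 + 4 + 32 + 64 + 128 + 512 + 2048 + 32768 + 65536 + 131072
= 232165



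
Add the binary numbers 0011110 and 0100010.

Add column by column from the right: bit + bit + carry-in; write the sum mod 2, carry 1 when the sum is 2 or 3.
carry:  1111100
        0011110
+       0100010
---------------
       01000000
(the carry out of the leftmost column, 0, becomes the leading bit)
Decimal check:
  0011110 = 16 + 8 + 4 + 2 = 30
  0100010 = 32 + 2 = 34
  30 + 34 = 64, and 01000000 = 64 ✓



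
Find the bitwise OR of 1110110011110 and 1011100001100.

OR: 1 when either bit is 1
  1110110011110
| 1011100001100
---------------
  1111110011110
Decimal: 7582 | 5900 = 8094



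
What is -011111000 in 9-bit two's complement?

Original: 011111000
Step 1 - Invert all bits: 100000111
Step 2 - Add 1: 100001000
Verification: 011111000 + 100001000 = 1000000000; discarding the end carry (carry out of the top bit) leaves the 9-bit value 000000000, as required for x + (-x)



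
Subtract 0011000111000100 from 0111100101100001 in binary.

Method 1 - Direct subtraction (column by column from the right: bit − bit − borrow-in; if negative, add 2 and borrow 1 from the next column):
borrow: 0000111100111000
        0111100101100001
-       0011000111000100
------------------------
        0100011110011101

Method 2 - Add two's complement:
Two's complement of 0011000111000100: invert → 1100111000111011, add 1 → 1100111000111100
  0111100101100001
+ 1100111000111100
------------------
 10100011110011101  (end carry out of the top bit = 1)
Discarding the end carry: 0100011110011101
Decimal check:
  0111100101100001 = 16384 + 8192 + 4096 + 2048 + 256 + 64 + 32 + 1 = 31073
  0011000111000100 = 8192 + 4096 + 256 + 128 + 64 + 4 = 12740
  31073 - 12740 = 18333, and 0100011110011101 = 16384 + 1024 + 512 + 256 + 128 + 16 + 8 + 4 + 1 = 18333 ✓



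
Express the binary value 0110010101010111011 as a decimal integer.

Sum of powers of 2 for each 1-bit:
2^0 + 2^1 + 2^3 + 2^4 + 2^5 + 2^7 + 2^9 + 2^11 + 2^13 + 2^16 + 2^17
= 1 + 2 + 8 + 16 + 32 + 128 + 512 + 2048 + 8192 + 65536 + 131072
= 207547



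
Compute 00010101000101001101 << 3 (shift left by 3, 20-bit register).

Original: 00010101000101001101 (decimal 86349)
Shift left by 3 positions
Append 3 zeros on the right
Result: 10101000101001101000 (decimal 690792)
Equivalent: 86349 << 3 = 86349 × 2^3 = 690792



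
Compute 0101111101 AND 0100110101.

AND: 1 only when both bits are 1
  0101111101
& 0100110101
------------
  0100110101
Decimal: 381 & 309 = 309



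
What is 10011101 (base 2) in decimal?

Sum of powers of 2 for each 1-bit:
2^0 + 2^2 + 2^3 + 2^4 + 2^7
= 1 + 4 + 8 + 16 + 128
= 157



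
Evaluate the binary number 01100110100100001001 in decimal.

Sum of powers of 2 for each 1-bit:
2^0 + 2^3 + 2^8 + 2^11 + 2^13 + 2^14 + 2^17 + 2^18
= 1 + 8 + 256 + 2048 + 8192 + 16384 + 131072 + 262144
= 420105



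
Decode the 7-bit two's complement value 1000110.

Binary: 1000110
Sign bit: 1 (negative)
Invert: 0111001
Add 1:  0111010
Magnitude: 0111010 = 32 + 16 + 8 + 2 = 58
Value: -58



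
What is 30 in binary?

Using repeated division by 2:
30 ÷ 2 = 15 remainder 0
15 ÷ 2 = 7 remainder 1
7 ÷ 2 = 3 remainder 1
3 ÷ 2 = 1 remainder 1
1 ÷ 2 = 0 remainder 1
Reading remainders bottom to top: 11110



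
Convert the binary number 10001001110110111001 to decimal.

Sum of powers of 2 for each 1-bit:
2^0 + 2^3 + 2^4 + 2^5 + 2^7 + 2^8 + 2^10 + 2^11 + 2^12 + 2^15 + 2^19
= 1 + 8 + 16 + 32 + 128 + 256 + 1024 + 2048 + 4096 + 32768 + 524288
= 564665



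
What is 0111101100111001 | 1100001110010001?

OR: 1 when either bit is 1
  0111101100111001
| 1100001110010001
------------------
  1111101110111001
Decimal: 31545 | 50065 = 64441



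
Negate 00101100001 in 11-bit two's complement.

Original: 00101100001
Step 1 - Invert all bits: 11010011110
Step 2 - Add 1: 11010011111
Verification: 00101100001 + 11010011111 = 100000000000; discarding the end carry (carry out of the top bit) leaves the 11-bit value 00000000000, as required for x + (-x)



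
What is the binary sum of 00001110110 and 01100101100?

Add column by column from the right: bit + bit + carry-in; write the sum mod 2, carry 1 when the sum is 2 or 3.
carry:  00011111000
        00001110110
+       01100101100
-------------------
       001110100010
(the carry out of the leftmost column, 0, becomes the leading bit)
Decimal check:
  00001110110 = 64 + 32 + 16 + 4 + 2 = 118
  01100101100 = 512 + 256 + 32 + 8 + 4 = 812
  118 + 812 = 930, and 001110100010 = 512 + 256 + 128 + 32 + 2 = 930 ✓



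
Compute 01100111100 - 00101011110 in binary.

Method 1 - Direct subtraction (column by column from the right: bit − bit − borrow-in; if negative, add 2 and borrow 1 from the next column):
borrow: 01110111100
        01100111100
-       00101011110
-------------------
        00111011110

Method 2 - Add two's complement:
Two's complement of 00101011110: invert → 11010100001, add 1 → 11010100010
  01100111100
+ 11010100010
-------------
 100111011110  (end carry out of the top bit = 1)
Discarding the end carry: 00111011110
Decimal check:
  01100111100 = 512 + 256 + 32 + 16 + 8 + 4 = 828
  00101011110 = 256 + 64 + 16 + 8 + 4 + 2 = 350
  828 - 350 = 478, and 00111011110 = 256 + 128 + 64 + 16 + 8 + 4 + 2 = 478 ✓



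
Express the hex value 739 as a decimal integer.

Expand by place value (powers of 16):
739 = 7 × 16^2 + 3 × 16^1 + 9 × 16^0
= 7 × 256 + 3 × 16 + 9 × 1
= 1792 + 48 + 9
= 1849



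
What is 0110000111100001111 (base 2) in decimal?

Sum of powers of 2 for each 1-bit:
2^0 + 2^1 + 2^2 + 2^3 + 2^8 + 2^9 + 2^10 + 2^11 + 2^16 + 2^17
= 1 + 2 + 4 + 8 + 256 + 512 + 1024 + 2048 + 65536 + 131072
= 200463



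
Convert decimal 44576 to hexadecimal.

Using repeated division by 16 (digits 10–15 are A–F):
44576 ÷ 16 = 2786 remainder 0
2786 ÷ 16 = 174 remainder 2
174 ÷ 16 = 10 remainder 14 (E)
10 ÷ 16 = 0 remainder 10 (A)
Reading remainders bottom to top: AE20



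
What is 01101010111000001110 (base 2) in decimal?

Sum of powers of 2 for each 1-bit:
2^1 + 2^2 + 2^3 + 2^9 + 2^10 + 2^11 + 2^13 + 2^15 + 2^17 + 2^18
= 2 + 4 + 8 + 512 + 1024 + 2048 + 8192 + 32768 + 131072 + 262144
= 437774



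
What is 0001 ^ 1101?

XOR: 1 when bits differ
  0001
^ 1101
------
  1100
Decimal: 1 ^ 13 = 12



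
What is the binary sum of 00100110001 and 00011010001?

Add column by column from the right: bit + bit + carry-in; write the sum mod 2, carry 1 when the sum is 2 or 3.
carry:  01111100010
        00100110001
+       00011010001
-------------------
       001000000010
(the carry out of the leftmost column, 0, becomes the leading bit)
Decimal check:
  00100110001 = 256 + 32 + 16 + 1 = 305
  00011010001 = 128 + 64 + 16 + 1 = 209
  305 + 209 = 514, and 001000000010 = 512 + 2 = 514 ✓



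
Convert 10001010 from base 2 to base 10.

Sum of powers of 2 for each 1-bit:
2^1 + 2^3 + 2^7
= 2 + 8 + 128
= 138



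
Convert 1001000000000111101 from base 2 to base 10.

Sum of powers of 2 for each 1-bit:
2^0 + 2^2 + 2^3 + 2^4 + 2^5 + 2^15 + 2^18
= 1 + 4 + 8 + 16 + 32 + 32768 + 262144
= 294973



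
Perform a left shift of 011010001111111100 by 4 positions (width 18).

Original: 011010001111111100 (decimal 107516)
Shift left by 4 positions
Append 4 zeros on the right and drop the 4 high bits that overflow the 18-bit width
Result: 100011111111000000 (decimal 147392)
Equivalent: 107516 << 4 = 107516 × 2^4 = 1720256, truncated to 18 bits = 147392



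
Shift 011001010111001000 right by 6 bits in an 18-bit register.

Original: 011001010111001000 (decimal 103880)
Shift right by 6 positions
Drop the 6 low bits; fill with zeros on the left
Result: 000000011001010111 (decimal 1623)
Equivalent: 103880 >> 6 = 103880 ÷ 2^6 = 1623



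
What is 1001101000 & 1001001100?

AND: 1 only when both bits are 1
  1001101000
& 1001001100
------------
  1001001000
Decimal: 616 & 588 = 584



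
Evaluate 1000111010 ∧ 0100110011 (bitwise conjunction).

AND: 1 only when both bits are 1
  1000111010
& 0100110011
------------
  0000110010
Decimal: 570 & 307 = 50



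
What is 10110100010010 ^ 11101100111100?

XOR: 1 when bits differ
  10110100010010
^ 11101100111100
----------------
  01011000101110
Decimal: 11538 ^ 15164 = 5678



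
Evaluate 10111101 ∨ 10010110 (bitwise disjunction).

OR: 1 when either bit is 1
  10111101
| 10010110
----------
  10111111
Decimal: 189 | 150 = 191



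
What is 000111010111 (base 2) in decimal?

Sum of powers of 2 for each 1-bit:
2^0 + 2^1 + 2^2 + 2^4 + 2^6 + 2^7 + 2^8
= 1 + 2 + 4 + 16 + 64 + 128 + 256
= 471



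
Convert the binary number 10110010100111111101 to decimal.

Sum of powers of 2 for each 1-bit:
2^0 + 2^2 + 2^3 + 2^4 + 2^5 + 2^6 + 2^7 + 2^8 + 2^11 + 2^13 + 2^16 + 2^17 + 2^19
= 1 + 4 + 8 + 16 + 32 + 64 + 128 + 256 + 2048 + 8192 + 65536 + 131072 + 524288
= 731645



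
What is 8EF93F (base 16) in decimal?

Expand by place value (powers of 16):
Digit values: E = 14, F = 15
8EF93F = 8 × 16^5 + 14 × 16^4 + 15 × 16^3 + 9 × 16^2 + 3 × 16^1 + 15 × 16^0
= 8 × 1048576 + 14 × 65536 + 15 × 4096 + 9 × 256 + 3 × 16 + 15 × 1
= 8388608 + 917504 + 61440 + 2304 + 48 + 15
= 9369919



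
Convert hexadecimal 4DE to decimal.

Expand by place value (powers of 16):
Digit values: D = 13, E = 14
4DE = 4 × 16^2 + 13 × 16^1 + 14 × 16^0
= 4 × 256 + 13 × 16 + 14 × 1
= 1024 + 208 + 14
= 1246



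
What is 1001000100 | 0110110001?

OR: 1 when either bit is 1
  1001000100
| 0110110001
------------
  1111110101
Decimal: 580 | 433 = 1013



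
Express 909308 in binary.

Using repeated division by 2:
909308 ÷ 2 = 454654 remainder 0
454654 ÷ 2 = 227327 remainder 0
227327 ÷ 2 = 113663 remainder 1
113663 ÷ 2 = 56831 remainder 1
56831 ÷ 2 = 28415 remainder 1
28415 ÷ 2 = 14207 remainder 1
14207 ÷ 2 = 7103 remainder 1
7103 ÷ 2 = 3551 remainder 1
3551 ÷ 2 = 1775 remainder 1
1775 ÷ 2 = 887 remainder 1
887 ÷ 2 = 443 remainder 1
443 ÷ 2 = 221 remainder 1
221 ÷ 2 = 110 remainder 1
110 ÷ 2 = 55 remainder 0
55 ÷ 2 = 27 remainder 1
27 ÷ 2 = 13 remainder 1
13 ÷ 2 = 6 remainder 1
6 ÷ 2 = 3 remainder 0
3 ÷ 2 = 1 remainder 1
1 ÷ 2 = 0 remainder 1
Reading remainders bottom to top: 11011101111111111100



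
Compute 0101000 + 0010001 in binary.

Add column by column from the right: bit + bit + carry-in; write the sum mod 2, carry 1 when the sum is 2 or 3.
carry:  0000000
        0101000
+       0010001
---------------
       00111001
(the carry out of the leftmost column, 0, becomes the leading bit)
Decimal check:
  0101000 = 32 + 8 = 40
  0010001 = 16 + 1 = 17
  40 + 17 = 57, and 00111001 = 32 + 16 + 8 + 1 = 57 ✓



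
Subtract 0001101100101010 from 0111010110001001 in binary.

Method 1 - Direct subtraction (column by column from the right: bit − bit − borrow-in; if negative, add 2 and borrow 1 from the next column):
borrow: 0011010011111100
        0111010110001001
-       0001101100101010
------------------------
        0101101001011111

Method 2 - Add two's complement:
Two's complement of 0001101100101010: invert → 1110010011010101, add 1 → 1110010011010110
  0111010110001001
+ 1110010011010110
------------------
 10101101001011111  (end carry out of the top bit = 1)
Discarding the end carry: 0101101001011111
Decimal check:
  0111010110001001 = 16384 + 8192 + 4096 + 1024 + 256 + 128 + 8 + 1 = 30089
  0001101100101010 = 4096 + 2048 + 512 + 256 + 32 + 8 + 2 = 6954
  30089 - 6954 = 23135, and 0101101001011111 = 16384 + 4096 + 2048 + 512 + 64 + 16 + 8 + 4 + 2 + 1 = 23135 ✓



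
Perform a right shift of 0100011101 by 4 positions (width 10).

Original: 0100011101 (decimal 285)
Shift right by 4 positions
Drop the 4 low bits; fill with zeros on the left
Result: 0000010001 (decimal 17)
Equivalent: 285 >> 4 = 285 ÷ 2^4 = 17



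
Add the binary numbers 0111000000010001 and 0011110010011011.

Add column by column from the right: bit + bit + carry-in; write the sum mod 2, carry 1 when the sum is 2 or 3.
carry:  1110000000100110
        0111000000010001
+       0011110010011011
------------------------
       01010110010101100
(the carry out of the leftmost column, 0, becomes the leading bit)
Decimal check:
  0111000000010001 = 16384 + 8192 + 4096 + 16 + 1 = 28689
  0011110010011011 = 8192 + 4096 + 2048 + 1024 + 128 + 16 + 8 + 2 + 1 = 15515
  28689 + 15515 = 44204, and 01010110010101100 = 32768 + 8192 + 2048 + 1024 + 128 + 32 + 8 + 4 = 44204 ✓



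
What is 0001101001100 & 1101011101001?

AND: 1 only when both bits are 1
  0001101001100
& 1101011101001
---------------
  0001001001000
Decimal: 844 & 6889 = 584



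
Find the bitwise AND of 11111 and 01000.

AND: 1 only when both bits are 1
  11111
& 01000
-------
  01000
Decimal: 31 & 8 = 8



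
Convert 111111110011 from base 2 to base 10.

Sum of powers of 2 for each 1-bit:
2^0 + 2^1 + 2^4 + 2^5 + 2^6 + 2^7 + 2^8 + 2^9 + 2^10 + 2^11
= 1 + 2 + 16 + 32 + 64 + 128 + 256 + 512 + 1024 + 2048
= 4083



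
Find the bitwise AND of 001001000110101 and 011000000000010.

AND: 1 only when both bits are 1
  001001000110101
& 011000000000010
-----------------
  001000000000000
Decimal: 4661 & 12290 = 4096



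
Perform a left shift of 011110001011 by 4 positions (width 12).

Original: 011110001011 (decimal 1931)
Shift left by 4 positions
Append 4 zeros on the right and drop the 4 high bits that overflow the 12-bit width
Result: 100010110000 (decimal 2224)
Equivalent: 1931 << 4 = 1931 × 2^4 = 30896, truncated to 12 bits = 2224



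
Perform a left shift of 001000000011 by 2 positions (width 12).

Original: 001000000011 (decimal 515)
Shift left by 2 positions
Append 2 zeros on the right
Result: 100000001100 (decimal 2060)
Equivalent: 515 << 2 = 515 × 2^2 = 2060



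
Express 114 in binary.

Using repeated division by 2:
114 ÷ 2 = 57 remainder 0
57 ÷ 2 = 28 remainder 1
28 ÷ 2 = 14 remainder 0
14 ÷ 2 = 7 remainder 0
7 ÷ 2 = 3 remainder 1
3 ÷ 2 = 1 remainder 1
1 ÷ 2 = 0 remainder 1
Reading remainders bottom to top: 1110010



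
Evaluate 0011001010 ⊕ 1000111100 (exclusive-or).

XOR: 1 when bits differ
  0011001010
^ 1000111100
------------
  1011110110
Decimal: 202 ^ 572 = 758



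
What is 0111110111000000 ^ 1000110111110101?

XOR: 1 when bits differ
  0111110111000000
^ 1000110111110101
------------------
  1111000000110101
Decimal: 32192 ^ 36341 = 61493



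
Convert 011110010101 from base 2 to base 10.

Sum of powers of 2 for each 1-bit:
2^0 + 2^2 + 2^4 + 2^7 + 2^8 + 2^9 + 2^10
= 1 + 4 + 16 + 128 + 256 + 512 + 1024
= 1941



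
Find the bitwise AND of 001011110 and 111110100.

AND: 1 only when both bits are 1
  001011110
& 111110100
-----------
  001010100
Decimal: 94 & 500 = 84



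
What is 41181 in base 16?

Using repeated division by 16 (digits 10–15 are A–F):
41181 ÷ 16 = 2573 remainder 13 (D)
2573 ÷ 16 = 160 remainder 13 (D)
160 ÷ 16 = 10 remainder 0
10 ÷ 16 = 0 remainder 10 (A)
Reading remainders bottom to top: A0DD



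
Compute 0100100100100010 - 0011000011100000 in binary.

Method 1 - Direct subtraction (column by column from the right: bit − bit − borrow-in; if negative, add 2 and borrow 1 from the next column):
borrow: 0110000110000000
        0100100100100010
-       0011000011100000
------------------------
        0001100001000010

Method 2 - Add two's complement:
Two's complement of 0011000011100000: invert → 1100111100011111, add 1 → 1100111100100000
  0100100100100010
+ 1100111100100000
------------------
 10001100001000010  (end carry out of the top bit = 1)
Discarding the end carry: 0001100001000010
Decimal check:
  0100100100100010 = 16384 + 2048 + 256 + 32 + 2 = 18722
  0011000011100000 = 8192 + 4096 + 128 + 64 + 32 = 12512
  18722 - 12512 = 6210, and 0001100001000010 = 4096 + 2048 + 64 + 2 = 6210 ✓



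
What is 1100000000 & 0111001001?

AND: 1 only when both bits are 1
  1100000000
& 0111001001
------------
  0100000000
Decimal: 768 & 457 = 256



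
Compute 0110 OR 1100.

OR: 1 when either bit is 1
  0110
| 1100
------
  1110
Decimal: 6 | 12 = 14



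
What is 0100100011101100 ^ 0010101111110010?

XOR: 1 when bits differ
  0100100011101100
^ 0010101111110010
------------------
  0110001100011110
Decimal: 18668 ^ 11250 = 25374



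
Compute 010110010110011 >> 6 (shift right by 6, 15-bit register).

Original: 010110010110011 (decimal 11443)
Shift right by 6 positions
Drop the 6 low bits; fill with zeros on the left
Result: 000000010110010 (decimal 178)
Equivalent: 11443 >> 6 = 11443 ÷ 2^6 = 178



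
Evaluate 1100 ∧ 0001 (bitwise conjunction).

AND: 1 only when both bits are 1
  1100
& 0001
------
  0000
Decimal: 12 & 1 = 0



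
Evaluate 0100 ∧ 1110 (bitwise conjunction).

AND: 1 only when both bits are 1
  0100
& 1110
------
  0100
Decimal: 4 & 14 = 4



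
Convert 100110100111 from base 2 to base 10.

Sum of powers of 2 for each 1-bit:
2^0 + 2^1 + 2^2 + 2^5 + 2^7 + 2^8 + 2^11
= 1 + 2 + 4 + 32 + 128 + 256 + 2048
= 2471



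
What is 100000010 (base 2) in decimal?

Sum of powers of 2 for each 1-bit:
2^1 + 2^8
= 2 + 256
= 258



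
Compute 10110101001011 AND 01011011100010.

AND: 1 only when both bits are 1
  10110101001011
& 01011011100010
----------------
  00010001000010
Decimal: 11595 & 5858 = 1090



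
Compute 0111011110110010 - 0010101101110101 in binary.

Method 1 - Direct subtraction (column by column from the right: bit − bit − borrow-in; if negative, add 2 and borrow 1 from the next column):
borrow: 0001000011111010
        0111011110110010
-       0010101101110101
------------------------
        0100110000111101

Method 2 - Add two's complement:
Two's complement of 0010101101110101: invert → 1101010010001010, add 1 → 1101010010001011
  0111011110110010
+ 1101010010001011
------------------
 10100110000111101  (end carry out of the top bit = 1)
Discarding the end carry: 0100110000111101
Decimal check:
  0111011110110010 = 16384 + 8192 + 4096 + 1024 + 512 + 256 + 128 + 32 + 16 + 2 = 30642
  0010101101110101 = 8192 + 2048 + 512 + 256 + 64 + 32 + 16 + 4 + 1 = 11125
  30642 - 11125 = 19517, and 0100110000111101 = 16384 + 2048 + 1024 + 32 + 16 + 8 + 4 + 1 = 19517 ✓



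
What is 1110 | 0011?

OR: 1 when either bit is 1
  1110
| 0011
------
  1111
Decimal: 14 | 3 = 15



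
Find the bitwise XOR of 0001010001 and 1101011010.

XOR: 1 when bits differ
  0001010001
^ 1101011010
------------
  1100001011
Decimal: 81 ^ 858 = 779



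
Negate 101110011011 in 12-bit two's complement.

Original (sign bit 1, negative): 101110011011
Step 1 - Invert all bits: 010001100100
Step 2 - Add 1: 010001100101
Verification: 101110011011 + 010001100101 = 1000000000000; discarding the end carry (carry out of the top bit) leaves the 12-bit value 000000000000, as required for x + (-x)



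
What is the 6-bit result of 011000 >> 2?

Original: 011000 (decimal 24)
Shift right by 2 positions
Drop the 2 low bits; fill with zeros on the left
Result: 000110 (decimal 6)
Equivalent: 24 >> 2 = 24 ÷ 2^2 = 6



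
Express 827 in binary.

Using repeated division by 2:
827 ÷ 2 = 413 remainder 1
413 ÷ 2 = 206 remainder 1
206 ÷ 2 = 103 remainder 0
103 ÷ 2 = 51 remainder 1
51 ÷ 2 = 25 remainder 1
25 ÷ 2 = 12 remainder 1
12 ÷ 2 = 6 remainder 0
6 ÷ 2 = 3 remainder 0
3 ÷ 2 = 1 remainder 1
1 ÷ 2 = 0 remainder 1
Reading remainders bottom to top: 1100111011



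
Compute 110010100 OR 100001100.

OR: 1 when either bit is 1
  110010100
| 100001100
-----------
  110011100
Decimal: 404 | 268 = 412



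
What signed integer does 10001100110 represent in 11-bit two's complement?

Binary: 10001100110
Sign bit: 1 (negative)
Invert: 01110011001
Add 1:  01110011010
Magnitude: 01110011010 = 512 + 256 + 128 + 16 + 8 + 2 = 922
Value: -922



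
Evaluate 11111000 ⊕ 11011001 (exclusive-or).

XOR: 1 when bits differ
  11111000
^ 11011001
----------
  00100001
Decimal: 248 ^ 217 = 33



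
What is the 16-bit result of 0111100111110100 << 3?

Original: 0111100111110100 (decimal 31220)
Shift left by 3 positions
Append 3 zeros on the right and drop the 3 high bits that overflow the 16-bit width
Result: 1100111110100000 (decimal 53152)
Equivalent: 31220 << 3 = 31220 × 2^3 = 249760, truncated to 16 bits = 53152

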